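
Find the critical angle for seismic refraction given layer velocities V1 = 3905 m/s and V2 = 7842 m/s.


V1/V2 = 3905/7842 = 0.49796
theta_c = arcsin(0.49796) = 29.8651 degrees

29.8651


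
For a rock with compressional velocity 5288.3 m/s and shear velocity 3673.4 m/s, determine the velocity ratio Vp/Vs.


Vp/Vs = 5288.3 / 3673.4
= 1.4396

1.4396


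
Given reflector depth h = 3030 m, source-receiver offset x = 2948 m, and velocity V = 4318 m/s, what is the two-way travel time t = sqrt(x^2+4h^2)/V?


x^2 + 4h^2 = 2948^2 + 4*3030^2 = 8690704 + 36723600 = 45414304
sqrt(45414304) = 6739.0136
t = 6739.0136 / 4318 = 1.5607 s

1.5607


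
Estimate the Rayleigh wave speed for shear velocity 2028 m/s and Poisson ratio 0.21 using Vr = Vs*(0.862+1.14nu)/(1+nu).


Numerator factor = 0.862 + 1.14*0.21 = 1.1014
Denominator = 1 + 0.21 = 1.21
Vr = 2028 * 1.1014 / 1.21 = 1845.98 m/s

1845.98


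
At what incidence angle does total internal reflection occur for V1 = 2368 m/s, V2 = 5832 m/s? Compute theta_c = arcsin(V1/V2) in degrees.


V1/V2 = 2368/5832 = 0.406036
theta_c = arcsin(0.406036) = 23.956 degrees

23.956


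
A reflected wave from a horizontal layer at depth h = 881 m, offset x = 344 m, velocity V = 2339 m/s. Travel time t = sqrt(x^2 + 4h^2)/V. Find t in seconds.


x^2 + 4h^2 = 344^2 + 4*881^2 = 118336 + 3104644 = 3222980
sqrt(3222980) = 1795.266
t = 1795.266 / 2339 = 0.7675 s

0.7675


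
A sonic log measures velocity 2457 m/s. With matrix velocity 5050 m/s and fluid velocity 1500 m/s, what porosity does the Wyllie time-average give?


1/V - 1/Vm = 1/2457 - 1/5050 = 0.00020898
1/Vf - 1/Vm = 1/1500 - 1/5050 = 0.00046865
phi = 0.00020898 / 0.00046865 = 0.4459

0.4459


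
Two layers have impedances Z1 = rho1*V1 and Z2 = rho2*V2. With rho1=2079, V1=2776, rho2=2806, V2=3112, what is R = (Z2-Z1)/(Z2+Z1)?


Z1 = 2079 * 2776 = 5771304
Z2 = 2806 * 3112 = 8732272
R = (8732272 - 5771304) / (8732272 + 5771304) = 2960968 / 14503576 = 0.2042

0.2042


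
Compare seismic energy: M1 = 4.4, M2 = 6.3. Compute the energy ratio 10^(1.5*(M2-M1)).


M2 - M1 = 6.3 - 4.4 = 1.9
1.5 * 1.9 = 2.85
ratio = 10^2.85 = 707.95

707.95


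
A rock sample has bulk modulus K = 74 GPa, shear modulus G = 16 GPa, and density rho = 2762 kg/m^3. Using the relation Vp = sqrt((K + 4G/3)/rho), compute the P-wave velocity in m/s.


First compute the effective modulus:
K + 4G/3 = 74e9 + 4*16e9/3 = 95333333333.33 Pa
Then divide by density:
95333333333.33 / 2762 = 34516051.1706 Pa/(kg/m^3)
Take the square root:
Vp = sqrt(34516051.1706) = 5875.04 m/s

5875.04


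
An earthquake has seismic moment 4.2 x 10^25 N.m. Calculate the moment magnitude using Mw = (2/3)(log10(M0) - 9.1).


log10(M0) = log10(4.2 x 10^25) = 25.6232
Mw = 2/3 * (25.6232 - 9.1)
= 2/3 * 16.5232
= 11.02

11.02


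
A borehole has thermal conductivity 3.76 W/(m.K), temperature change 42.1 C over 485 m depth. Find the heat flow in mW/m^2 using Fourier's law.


q = k * dT / dz * 1000
= 3.76 * 42.1 / 485 * 1000
= 0.326384 * 1000
= 326.3835 mW/m^2

326.3835


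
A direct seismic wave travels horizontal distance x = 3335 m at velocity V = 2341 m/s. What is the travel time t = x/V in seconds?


t = x / V
= 3335 / 2341
= 1.4246 s

1.4246


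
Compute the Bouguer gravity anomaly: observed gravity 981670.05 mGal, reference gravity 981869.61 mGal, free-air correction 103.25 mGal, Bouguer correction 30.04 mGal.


BA = g_obs - g_ref + FAC - BC
= 981670.05 - 981869.61 + 103.25 - 30.04
= -126.35 mGal

-126.35


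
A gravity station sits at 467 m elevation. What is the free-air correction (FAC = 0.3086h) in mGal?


FAC = 0.3086 * h
= 0.3086 * 467
= 144.1162 mGal

144.1162


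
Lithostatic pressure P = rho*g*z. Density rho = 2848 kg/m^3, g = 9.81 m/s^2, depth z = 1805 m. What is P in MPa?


P = rho * g * z / 1e6
= 2848 * 9.81 * 1805 / 1e6
= 50429678.4 / 1e6
= 50.4297 MPa

50.4297


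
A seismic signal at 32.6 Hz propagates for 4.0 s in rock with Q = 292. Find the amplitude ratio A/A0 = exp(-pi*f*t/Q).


pi*f*t/Q = pi*32.6*4.0/292 = 1.402958
A/A0 = exp(-1.402958) = 0.245869

0.245869


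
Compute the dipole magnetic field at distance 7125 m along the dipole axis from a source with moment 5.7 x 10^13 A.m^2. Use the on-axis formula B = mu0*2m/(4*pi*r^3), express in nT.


m = 5.7 x 10^13 = 57000000000000 A.m^2
2m = 114000000000000 A.m^2
r^3 = 7125^3 = 361705078125
B = (4pi*10^-7) * 114000000000000 / (4*pi * 361705078125) * 1e9
= 143256625.003695 / 4545320064814.49 * 1e9
= 31517.39 nT

31517.39


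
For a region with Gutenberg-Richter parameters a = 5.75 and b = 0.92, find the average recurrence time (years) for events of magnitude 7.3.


log10(N) = 5.75 - 0.92*7.3 = -0.966
N = 10^-0.966 = 0.108143
T = 1/N = 1/0.108143 = 9.247 years

9.247


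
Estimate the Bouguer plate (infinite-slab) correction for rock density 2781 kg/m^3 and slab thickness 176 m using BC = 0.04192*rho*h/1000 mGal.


BC = 0.04192 * rho * h / 1000
= 0.04192 * 2781 * 176 / 1000
= 20.518 mGal

20.518


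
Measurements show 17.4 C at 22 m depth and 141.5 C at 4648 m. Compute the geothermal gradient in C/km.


dT = 141.5 - 17.4 = 124.1 C
dz = 4648 - 22 = 4626 m
gradient = dT/dz * 1000 = 124.1/4626 * 1000 = 26.8266 C/km

26.8266


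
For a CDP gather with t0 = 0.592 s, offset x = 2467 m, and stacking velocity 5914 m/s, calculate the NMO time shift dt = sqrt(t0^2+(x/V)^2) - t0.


x/Vnmo = 2467/5914 = 0.417146
(x/Vnmo)^2 = 0.174011
t0^2 = 0.350464
sqrt(0.350464 + 0.174011) = 0.724206
dt = 0.724206 - 0.592 = 0.132206

0.132206


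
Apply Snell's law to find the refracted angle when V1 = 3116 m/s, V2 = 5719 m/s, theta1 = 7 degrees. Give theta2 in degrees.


sin(theta1) = sin(7 deg) = 0.121869
sin(theta2) = V2/V1 * sin(theta1) = 5719/3116 * 0.121869 = 0.223675
theta2 = arcsin(0.223675) = 12.925 degrees

12.925


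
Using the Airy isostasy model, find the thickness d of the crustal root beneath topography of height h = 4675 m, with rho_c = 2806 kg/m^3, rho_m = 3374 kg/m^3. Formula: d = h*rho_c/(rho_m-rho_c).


rho_m - rho_c = 3374 - 2806 = 568
d = 4675 * 2806 / 568
= 13118050 / 568
= 23095.16 m

23095.16


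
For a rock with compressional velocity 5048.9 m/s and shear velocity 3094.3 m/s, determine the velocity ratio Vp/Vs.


Vp/Vs = 5048.9 / 3094.3
= 1.6317

1.6317


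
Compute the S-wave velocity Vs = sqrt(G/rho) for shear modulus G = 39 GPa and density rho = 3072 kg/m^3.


Convert G to Pa: G = 39e9 Pa
Compute G/rho = 39e9 / 3072 = 12695312.5
Vs = sqrt(12695312.5) = 3563.05 m/s

3563.05


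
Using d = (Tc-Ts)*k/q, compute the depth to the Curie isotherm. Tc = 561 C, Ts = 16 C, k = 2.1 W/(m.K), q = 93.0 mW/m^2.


T_Curie - T_surf = 561 - 16 = 545 C
Convert q to W/m^2: 93.0 mW/m^2 = 0.093 W/m^2
d = 545 * 2.1 / 0.093 = 12306.45 m

12306.45


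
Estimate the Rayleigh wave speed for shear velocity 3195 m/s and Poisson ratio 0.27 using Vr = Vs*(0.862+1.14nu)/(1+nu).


Numerator factor = 0.862 + 1.14*0.27 = 1.1698
Denominator = 1 + 0.27 = 1.27
Vr = 3195 * 1.1698 / 1.27 = 2942.92 m/s

2942.92


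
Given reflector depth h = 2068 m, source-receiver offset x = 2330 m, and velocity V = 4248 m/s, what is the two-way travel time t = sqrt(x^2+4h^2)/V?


x^2 + 4h^2 = 2330^2 + 4*2068^2 = 5428900 + 17106496 = 22535396
sqrt(22535396) = 4747.1461
t = 4747.1461 / 4248 = 1.1175 s

1.1175


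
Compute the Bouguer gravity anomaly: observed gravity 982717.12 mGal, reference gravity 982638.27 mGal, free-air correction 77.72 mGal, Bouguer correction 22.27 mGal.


BA = g_obs - g_ref + FAC - BC
= 982717.12 - 982638.27 + 77.72 - 22.27
= 134.3 mGal

134.3


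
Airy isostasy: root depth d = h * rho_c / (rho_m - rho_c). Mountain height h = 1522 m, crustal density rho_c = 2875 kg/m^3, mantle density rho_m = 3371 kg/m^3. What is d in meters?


rho_m - rho_c = 3371 - 2875 = 496
d = 1522 * 2875 / 496
= 4375750 / 496
= 8822.08 m

8822.08


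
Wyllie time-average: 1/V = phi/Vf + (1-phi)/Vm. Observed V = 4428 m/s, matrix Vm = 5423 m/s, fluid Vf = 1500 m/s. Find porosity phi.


1/V - 1/Vm = 1/4428 - 1/5423 = 4.144e-05
1/Vf - 1/Vm = 1/1500 - 1/5423 = 0.00048227
phi = 4.144e-05 / 0.00048227 = 0.0859

0.0859


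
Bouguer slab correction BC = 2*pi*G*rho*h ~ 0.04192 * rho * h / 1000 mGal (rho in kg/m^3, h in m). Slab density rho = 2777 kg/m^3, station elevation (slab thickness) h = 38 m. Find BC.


BC = 0.04192 * rho * h / 1000
= 0.04192 * 2777 * 38 / 1000
= 4.4236 mGal

4.4236


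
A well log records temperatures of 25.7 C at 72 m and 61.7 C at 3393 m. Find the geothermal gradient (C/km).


dT = 61.7 - 25.7 = 36.0 C
dz = 3393 - 72 = 3321 m
gradient = dT/dz * 1000 = 36.0/3321 * 1000 = 10.8401 C/km

10.8401


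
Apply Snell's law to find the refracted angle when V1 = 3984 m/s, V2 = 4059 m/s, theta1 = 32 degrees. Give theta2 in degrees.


sin(theta1) = sin(32 deg) = 0.529919
sin(theta2) = V2/V1 * sin(theta1) = 4059/3984 * 0.529919 = 0.539895
theta2 = arcsin(0.539895) = 32.6765 degrees

32.6765


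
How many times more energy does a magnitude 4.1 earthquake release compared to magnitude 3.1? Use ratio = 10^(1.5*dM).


M2 - M1 = 4.1 - 3.1 = 1.0
1.5 * 1.0 = 1.5
ratio = 10^1.5 = 31.62

31.62


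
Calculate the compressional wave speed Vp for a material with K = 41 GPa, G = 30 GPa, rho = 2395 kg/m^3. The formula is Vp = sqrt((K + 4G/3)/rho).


First compute the effective modulus:
K + 4G/3 = 41e9 + 4*30e9/3 = 81000000000.0 Pa
Then divide by density:
81000000000.0 / 2395 = 33820459.2902 Pa/(kg/m^3)
Take the square root:
Vp = sqrt(33820459.2902) = 5815.54 m/s

5815.54


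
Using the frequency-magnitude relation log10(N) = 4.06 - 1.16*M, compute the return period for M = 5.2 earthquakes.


log10(N) = 4.06 - 1.16*5.2 = -1.972
N = 10^-1.972 = 0.010666
T = 1/N = 1/0.010666 = 93.7562 years

93.7562


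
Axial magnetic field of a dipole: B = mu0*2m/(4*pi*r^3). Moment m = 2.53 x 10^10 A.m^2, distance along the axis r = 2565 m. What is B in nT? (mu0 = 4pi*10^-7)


m = 2.53 x 10^10 = 25300000000 A.m^2
2m = 50600000000 A.m^2
r^3 = 2565^3 = 16875712125
B = (4pi*10^-7) * 50600000000 / (4*pi * 16875712125) * 1e9
= 63585.835309 / 212066452943.98 * 1e9
= 299.8392 nT

299.8392


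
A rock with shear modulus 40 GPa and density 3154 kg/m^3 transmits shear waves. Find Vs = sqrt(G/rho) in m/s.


Convert G to Pa: G = 40e9 Pa
Compute G/rho = 40e9 / 3154 = 12682308.1801
Vs = sqrt(12682308.1801) = 3561.22 m/s

3561.22


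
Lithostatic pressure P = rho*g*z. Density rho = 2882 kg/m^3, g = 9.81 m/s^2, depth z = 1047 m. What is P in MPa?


P = rho * g * z / 1e6
= 2882 * 9.81 * 1047 / 1e6
= 29601223.74 / 1e6
= 29.6012 MPa

29.6012


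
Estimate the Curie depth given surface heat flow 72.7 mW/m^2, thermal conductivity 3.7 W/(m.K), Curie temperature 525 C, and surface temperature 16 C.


T_Curie - T_surf = 525 - 16 = 509 C
Convert q to W/m^2: 72.7 mW/m^2 = 0.0727 W/m^2
d = 509 * 3.7 / 0.0727 = 25905.09 m

25905.09


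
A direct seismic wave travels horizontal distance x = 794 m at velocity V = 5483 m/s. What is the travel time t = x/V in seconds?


t = x / V
= 794 / 5483
= 0.1448 s

0.1448


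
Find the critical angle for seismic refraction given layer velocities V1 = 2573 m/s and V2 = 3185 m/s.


V1/V2 = 2573/3185 = 0.807849
theta_c = arcsin(0.807849) = 53.8863 degrees

53.8863


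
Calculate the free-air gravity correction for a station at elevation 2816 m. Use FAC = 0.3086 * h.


FAC = 0.3086 * h
= 0.3086 * 2816
= 869.0176 mGal

869.0176


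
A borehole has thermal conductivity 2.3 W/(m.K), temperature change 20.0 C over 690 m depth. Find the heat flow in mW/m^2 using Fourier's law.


q = k * dT / dz * 1000
= 2.3 * 20.0 / 690 * 1000
= 0.066667 * 1000
= 66.6667 mW/m^2

66.6667


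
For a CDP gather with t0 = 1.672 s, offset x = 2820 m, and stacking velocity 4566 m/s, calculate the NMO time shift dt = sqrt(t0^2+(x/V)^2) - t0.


x/Vnmo = 2820/4566 = 0.617608
(x/Vnmo)^2 = 0.38144
t0^2 = 2.795584
sqrt(2.795584 + 0.38144) = 1.782421
dt = 1.782421 - 1.672 = 0.110421

0.110421


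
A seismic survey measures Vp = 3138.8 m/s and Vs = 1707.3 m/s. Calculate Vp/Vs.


Vp/Vs = 3138.8 / 1707.3
= 1.8385

1.8385


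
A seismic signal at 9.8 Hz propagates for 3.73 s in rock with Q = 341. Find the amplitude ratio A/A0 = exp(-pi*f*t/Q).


pi*f*t/Q = pi*9.8*3.73/341 = 0.336768
A/A0 = exp(-0.336768) = 0.714075

0.714075


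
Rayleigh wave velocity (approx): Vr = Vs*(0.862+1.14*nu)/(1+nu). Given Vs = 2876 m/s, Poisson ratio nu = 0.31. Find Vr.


Numerator factor = 0.862 + 1.14*0.31 = 1.2154
Denominator = 1 + 0.31 = 1.31
Vr = 2876 * 1.2154 / 1.31 = 2668.31 m/s

2668.31


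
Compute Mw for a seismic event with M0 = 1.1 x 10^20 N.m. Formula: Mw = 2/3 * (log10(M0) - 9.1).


log10(M0) = log10(1.1 x 10^20) = 20.0414
Mw = 2/3 * (20.0414 - 9.1)
= 2/3 * 10.9414
= 7.29

7.29


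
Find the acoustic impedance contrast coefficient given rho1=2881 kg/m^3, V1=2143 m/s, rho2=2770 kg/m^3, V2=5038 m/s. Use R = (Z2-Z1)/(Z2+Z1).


Z1 = 2881 * 2143 = 6173983
Z2 = 2770 * 5038 = 13955260
R = (13955260 - 6173983) / (13955260 + 6173983) = 7781277 / 20129243 = 0.3866

0.3866


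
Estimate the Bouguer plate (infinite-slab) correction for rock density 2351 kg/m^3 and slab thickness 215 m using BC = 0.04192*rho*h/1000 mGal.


BC = 0.04192 * rho * h / 1000
= 0.04192 * 2351 * 215 / 1000
= 21.1891 mGal

21.1891


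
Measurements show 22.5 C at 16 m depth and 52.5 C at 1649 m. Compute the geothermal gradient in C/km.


dT = 52.5 - 22.5 = 30.0 C
dz = 1649 - 16 = 1633 m
gradient = dT/dz * 1000 = 30.0/1633 * 1000 = 18.3711 C/km

18.3711


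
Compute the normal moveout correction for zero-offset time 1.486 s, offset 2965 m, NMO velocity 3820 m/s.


x/Vnmo = 2965/3820 = 0.776178
(x/Vnmo)^2 = 0.602452
t0^2 = 2.208196
sqrt(2.208196 + 0.602452) = 1.676499
dt = 1.676499 - 1.486 = 0.190499

0.190499


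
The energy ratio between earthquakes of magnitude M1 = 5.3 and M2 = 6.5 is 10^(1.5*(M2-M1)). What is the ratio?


M2 - M1 = 6.5 - 5.3 = 1.2
1.5 * 1.2 = 1.8
ratio = 10^1.8 = 63.1

63.1


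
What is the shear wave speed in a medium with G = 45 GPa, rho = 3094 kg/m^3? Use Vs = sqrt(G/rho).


Convert G to Pa: G = 45e9 Pa
Compute G/rho = 45e9 / 3094 = 14544279.2502
Vs = sqrt(14544279.2502) = 3813.7 m/s

3813.7


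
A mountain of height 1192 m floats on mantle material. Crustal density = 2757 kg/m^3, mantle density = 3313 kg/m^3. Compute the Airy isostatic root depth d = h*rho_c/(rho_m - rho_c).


rho_m - rho_c = 3313 - 2757 = 556
d = 1192 * 2757 / 556
= 3286344 / 556
= 5910.69 m

5910.69


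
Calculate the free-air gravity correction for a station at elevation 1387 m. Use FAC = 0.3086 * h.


FAC = 0.3086 * h
= 0.3086 * 1387
= 428.0282 mGal

428.0282


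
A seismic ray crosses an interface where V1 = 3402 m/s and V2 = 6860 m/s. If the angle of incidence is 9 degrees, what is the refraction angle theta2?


sin(theta1) = sin(9 deg) = 0.156434
sin(theta2) = V2/V1 * sin(theta1) = 6860/3402 * 0.156434 = 0.315444
theta2 = arcsin(0.315444) = 18.3876 degrees

18.3876


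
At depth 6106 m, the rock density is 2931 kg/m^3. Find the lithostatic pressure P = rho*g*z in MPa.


P = rho * g * z / 1e6
= 2931 * 9.81 * 6106 / 1e6
= 175566489.66 / 1e6
= 175.5665 MPa

175.5665


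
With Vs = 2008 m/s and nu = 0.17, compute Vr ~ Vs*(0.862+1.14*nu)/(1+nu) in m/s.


Numerator factor = 0.862 + 1.14*0.17 = 1.0558
Denominator = 1 + 0.17 = 1.17
Vr = 2008 * 1.0558 / 1.17 = 1812.01 m/s

1812.01


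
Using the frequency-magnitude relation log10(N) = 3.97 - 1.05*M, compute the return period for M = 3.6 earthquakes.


log10(N) = 3.97 - 1.05*3.6 = 0.19
N = 10^0.19 = 1.548817
T = 1/N = 1/1.548817 = 0.6457 years

0.6457


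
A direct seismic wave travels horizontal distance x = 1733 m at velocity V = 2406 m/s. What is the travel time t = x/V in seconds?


t = x / V
= 1733 / 2406
= 0.7203 s

0.7203


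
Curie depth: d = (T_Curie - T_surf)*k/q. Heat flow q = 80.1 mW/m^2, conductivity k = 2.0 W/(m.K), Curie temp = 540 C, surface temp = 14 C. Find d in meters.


T_Curie - T_surf = 540 - 14 = 526 C
Convert q to W/m^2: 80.1 mW/m^2 = 0.0801 W/m^2
d = 526 * 2.0 / 0.0801 = 13133.58 m

13133.58


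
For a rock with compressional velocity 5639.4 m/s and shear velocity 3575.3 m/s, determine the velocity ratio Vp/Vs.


Vp/Vs = 5639.4 / 3575.3
= 1.5773

1.5773


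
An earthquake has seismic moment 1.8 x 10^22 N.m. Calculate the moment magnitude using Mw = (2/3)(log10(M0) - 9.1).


log10(M0) = log10(1.8 x 10^22) = 22.2553
Mw = 2/3 * (22.2553 - 9.1)
= 2/3 * 13.1553
= 8.77

8.77


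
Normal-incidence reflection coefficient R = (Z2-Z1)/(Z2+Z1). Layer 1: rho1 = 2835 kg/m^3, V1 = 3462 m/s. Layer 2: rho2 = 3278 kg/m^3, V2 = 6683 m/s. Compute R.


Z1 = 2835 * 3462 = 9814770
Z2 = 3278 * 6683 = 21906874
R = (21906874 - 9814770) / (21906874 + 9814770) = 12092104 / 31721644 = 0.3812

0.3812


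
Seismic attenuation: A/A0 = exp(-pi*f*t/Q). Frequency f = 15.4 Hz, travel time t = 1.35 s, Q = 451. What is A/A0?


pi*f*t/Q = pi*15.4*1.35/451 = 0.14482
A/A0 = exp(-0.14482) = 0.865178

0.865178


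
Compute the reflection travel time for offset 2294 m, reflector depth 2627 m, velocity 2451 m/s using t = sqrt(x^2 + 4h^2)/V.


x^2 + 4h^2 = 2294^2 + 4*2627^2 = 5262436 + 27604516 = 32866952
sqrt(32866952) = 5732.9706
t = 5732.9706 / 2451 = 2.339 s

2.339


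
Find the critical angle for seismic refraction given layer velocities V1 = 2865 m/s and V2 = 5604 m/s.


V1/V2 = 2865/5604 = 0.511242
theta_c = arcsin(0.511242) = 30.7466 degrees

30.7466


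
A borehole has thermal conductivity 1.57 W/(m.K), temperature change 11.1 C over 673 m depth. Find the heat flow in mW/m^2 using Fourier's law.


q = k * dT / dz * 1000
= 1.57 * 11.1 / 673 * 1000
= 0.025895 * 1000
= 25.8945 mW/m^2

25.8945


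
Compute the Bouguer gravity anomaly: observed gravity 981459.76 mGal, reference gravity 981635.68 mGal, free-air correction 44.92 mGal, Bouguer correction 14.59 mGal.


BA = g_obs - g_ref + FAC - BC
= 981459.76 - 981635.68 + 44.92 - 14.59
= -145.59 mGal

-145.59


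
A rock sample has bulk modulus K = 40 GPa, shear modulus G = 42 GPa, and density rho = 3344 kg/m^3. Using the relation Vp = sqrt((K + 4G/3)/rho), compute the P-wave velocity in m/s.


First compute the effective modulus:
K + 4G/3 = 40e9 + 4*42e9/3 = 96000000000.0 Pa
Then divide by density:
96000000000.0 / 3344 = 28708133.9713 Pa/(kg/m^3)
Take the square root:
Vp = sqrt(28708133.9713) = 5358.0 m/s

5358.0


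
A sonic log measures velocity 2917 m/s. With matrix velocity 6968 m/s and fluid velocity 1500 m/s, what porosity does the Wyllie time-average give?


1/V - 1/Vm = 1/2917 - 1/6968 = 0.0001993
1/Vf - 1/Vm = 1/1500 - 1/6968 = 0.00052315
phi = 0.0001993 / 0.00052315 = 0.381

0.381


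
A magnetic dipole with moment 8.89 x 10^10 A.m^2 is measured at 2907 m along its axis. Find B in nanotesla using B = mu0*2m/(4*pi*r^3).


m = 8.89 x 10^10 = 88900000000 A.m^2
2m = 177800000000 A.m^2
r^3 = 2907^3 = 24566036643
B = (4pi*10^-7) * 177800000000 / (4*pi * 24566036643) * 1e9
= 223430.069523 / 308705920981.87 * 1e9
= 723.7635 nT

723.7635


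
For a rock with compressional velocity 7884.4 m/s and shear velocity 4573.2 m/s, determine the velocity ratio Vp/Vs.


Vp/Vs = 7884.4 / 4573.2
= 1.724

1.724


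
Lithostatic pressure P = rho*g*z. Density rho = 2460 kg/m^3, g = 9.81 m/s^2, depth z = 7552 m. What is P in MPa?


P = rho * g * z / 1e6
= 2460 * 9.81 * 7552 / 1e6
= 182249395.2 / 1e6
= 182.2494 MPa

182.2494


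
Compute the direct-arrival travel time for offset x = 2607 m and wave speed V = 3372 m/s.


t = x / V
= 2607 / 3372
= 0.7731 s

0.7731


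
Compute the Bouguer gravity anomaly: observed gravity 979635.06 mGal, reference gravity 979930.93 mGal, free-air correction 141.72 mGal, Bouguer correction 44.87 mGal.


BA = g_obs - g_ref + FAC - BC
= 979635.06 - 979930.93 + 141.72 - 44.87
= -199.02 mGal

-199.02


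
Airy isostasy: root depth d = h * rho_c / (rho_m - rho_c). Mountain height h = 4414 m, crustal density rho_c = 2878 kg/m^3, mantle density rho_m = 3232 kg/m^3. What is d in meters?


rho_m - rho_c = 3232 - 2878 = 354
d = 4414 * 2878 / 354
= 12703492 / 354
= 35885.57 m

35885.57


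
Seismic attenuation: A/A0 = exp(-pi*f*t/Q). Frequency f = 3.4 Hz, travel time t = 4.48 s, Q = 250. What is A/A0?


pi*f*t/Q = pi*3.4*4.48/250 = 0.191411
A/A0 = exp(-0.191411) = 0.825793

0.825793


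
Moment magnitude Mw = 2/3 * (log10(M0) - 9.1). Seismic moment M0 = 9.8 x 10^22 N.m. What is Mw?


log10(M0) = log10(9.8 x 10^22) = 22.9912
Mw = 2/3 * (22.9912 - 9.1)
= 2/3 * 13.8912
= 9.26

9.26


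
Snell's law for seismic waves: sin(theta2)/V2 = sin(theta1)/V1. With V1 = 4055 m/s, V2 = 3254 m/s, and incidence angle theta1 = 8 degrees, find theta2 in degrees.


sin(theta1) = sin(8 deg) = 0.139173
sin(theta2) = V2/V1 * sin(theta1) = 3254/4055 * 0.139173 = 0.111682
theta2 = arcsin(0.111682) = 6.4123 degrees

6.4123


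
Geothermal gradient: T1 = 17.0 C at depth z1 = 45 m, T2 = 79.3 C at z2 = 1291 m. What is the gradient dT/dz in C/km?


dT = 79.3 - 17.0 = 62.3 C
dz = 1291 - 45 = 1246 m
gradient = dT/dz * 1000 = 62.3/1246 * 1000 = 50.0 C/km

50.0


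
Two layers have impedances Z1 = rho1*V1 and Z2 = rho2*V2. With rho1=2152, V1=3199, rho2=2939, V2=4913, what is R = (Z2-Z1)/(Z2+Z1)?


Z1 = 2152 * 3199 = 6884248
Z2 = 2939 * 4913 = 14439307
R = (14439307 - 6884248) / (14439307 + 6884248) = 7555059 / 21323555 = 0.3543

0.3543


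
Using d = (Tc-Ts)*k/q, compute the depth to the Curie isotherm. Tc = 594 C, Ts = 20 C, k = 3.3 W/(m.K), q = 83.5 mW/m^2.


T_Curie - T_surf = 594 - 20 = 574 C
Convert q to W/m^2: 83.5 mW/m^2 = 0.0835 W/m^2
d = 574 * 3.3 / 0.0835 = 22685.03 m

22685.03


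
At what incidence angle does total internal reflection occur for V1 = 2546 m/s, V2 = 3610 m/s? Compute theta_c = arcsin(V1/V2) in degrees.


V1/V2 = 2546/3610 = 0.705263
theta_c = arcsin(0.705263) = 44.8508 degrees

44.8508


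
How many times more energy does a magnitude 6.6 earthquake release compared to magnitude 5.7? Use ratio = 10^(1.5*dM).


M2 - M1 = 6.6 - 5.7 = 0.9
1.5 * 0.9 = 1.35
ratio = 10^1.35 = 22.39

22.39


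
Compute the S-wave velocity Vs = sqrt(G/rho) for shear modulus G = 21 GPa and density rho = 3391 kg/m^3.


Convert G to Pa: G = 21e9 Pa
Compute G/rho = 21e9 / 3391 = 6192863.4621
Vs = sqrt(6192863.4621) = 2488.55 m/s

2488.55


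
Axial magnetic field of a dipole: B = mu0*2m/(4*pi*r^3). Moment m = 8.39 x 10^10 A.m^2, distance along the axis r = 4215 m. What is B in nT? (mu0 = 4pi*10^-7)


m = 8.39 x 10^10 = 83900000000 A.m^2
2m = 167800000000 A.m^2
r^3 = 4215^3 = 74884638375
B = (4pi*10^-7) * 167800000000 / (4*pi * 74884638375) * 1e9
= 210863.698909 / 941028119142.51 * 1e9
= 224.078 nT

224.078


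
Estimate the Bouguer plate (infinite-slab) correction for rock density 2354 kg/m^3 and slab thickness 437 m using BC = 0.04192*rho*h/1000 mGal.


BC = 0.04192 * rho * h / 1000
= 0.04192 * 2354 * 437 / 1000
= 43.123 mGal

43.123


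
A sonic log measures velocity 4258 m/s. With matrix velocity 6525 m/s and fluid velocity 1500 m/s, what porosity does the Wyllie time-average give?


1/V - 1/Vm = 1/4258 - 1/6525 = 8.16e-05
1/Vf - 1/Vm = 1/1500 - 1/6525 = 0.00051341
phi = 8.16e-05 / 0.00051341 = 0.1589

0.1589


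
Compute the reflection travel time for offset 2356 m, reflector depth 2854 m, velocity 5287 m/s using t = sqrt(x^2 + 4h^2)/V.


x^2 + 4h^2 = 2356^2 + 4*2854^2 = 5550736 + 32581264 = 38132000
sqrt(38132000) = 6175.1113
t = 6175.1113 / 5287 = 1.168 s

1.168


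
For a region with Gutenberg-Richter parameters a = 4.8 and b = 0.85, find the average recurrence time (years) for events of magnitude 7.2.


log10(N) = 4.8 - 0.85*7.2 = -1.32
N = 10^-1.32 = 0.047863
T = 1/N = 1/0.047863 = 20.893 years

20.893


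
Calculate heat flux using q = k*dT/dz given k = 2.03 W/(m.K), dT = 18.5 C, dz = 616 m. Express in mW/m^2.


q = k * dT / dz * 1000
= 2.03 * 18.5 / 616 * 1000
= 0.060966 * 1000
= 60.9659 mW/m^2

60.9659


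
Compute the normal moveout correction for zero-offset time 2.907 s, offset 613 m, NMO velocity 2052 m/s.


x/Vnmo = 613/2052 = 0.298733
(x/Vnmo)^2 = 0.089241
t0^2 = 8.450649
sqrt(8.450649 + 0.089241) = 2.922309
dt = 2.922309 - 2.907 = 0.015309

0.015309


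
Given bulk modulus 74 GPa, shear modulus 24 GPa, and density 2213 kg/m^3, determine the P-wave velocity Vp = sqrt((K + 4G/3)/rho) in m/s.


First compute the effective modulus:
K + 4G/3 = 74e9 + 4*24e9/3 = 106000000000.0 Pa
Then divide by density:
106000000000.0 / 2213 = 47898779.9367 Pa/(kg/m^3)
Take the square root:
Vp = sqrt(47898779.9367) = 6920.89 m/s

6920.89


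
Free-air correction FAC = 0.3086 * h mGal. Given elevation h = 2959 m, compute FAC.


FAC = 0.3086 * h
= 0.3086 * 2959
= 913.1474 mGal

913.1474


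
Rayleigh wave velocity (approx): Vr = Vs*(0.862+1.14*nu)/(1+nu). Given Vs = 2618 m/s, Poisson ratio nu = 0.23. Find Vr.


Numerator factor = 0.862 + 1.14*0.23 = 1.1242
Denominator = 1 + 0.23 = 1.23
Vr = 2618 * 1.1242 / 1.23 = 2392.81 m/s

2392.81


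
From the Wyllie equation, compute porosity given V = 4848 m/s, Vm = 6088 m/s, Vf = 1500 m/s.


1/V - 1/Vm = 1/4848 - 1/6088 = 4.201e-05
1/Vf - 1/Vm = 1/1500 - 1/6088 = 0.00050241
phi = 4.201e-05 / 0.00050241 = 0.0836

0.0836


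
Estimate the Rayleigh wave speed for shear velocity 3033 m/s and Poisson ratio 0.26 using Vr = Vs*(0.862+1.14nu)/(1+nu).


Numerator factor = 0.862 + 1.14*0.26 = 1.1584
Denominator = 1 + 0.26 = 1.26
Vr = 3033 * 1.1584 / 1.26 = 2788.43 m/s

2788.43


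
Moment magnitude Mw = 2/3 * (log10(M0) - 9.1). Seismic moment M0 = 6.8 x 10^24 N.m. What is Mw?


log10(M0) = log10(6.8 x 10^24) = 24.8325
Mw = 2/3 * (24.8325 - 9.1)
= 2/3 * 15.7325
= 10.49

10.49


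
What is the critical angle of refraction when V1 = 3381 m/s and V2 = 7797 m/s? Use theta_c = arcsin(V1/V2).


V1/V2 = 3381/7797 = 0.433628
theta_c = arcsin(0.433628) = 25.698 degrees

25.698


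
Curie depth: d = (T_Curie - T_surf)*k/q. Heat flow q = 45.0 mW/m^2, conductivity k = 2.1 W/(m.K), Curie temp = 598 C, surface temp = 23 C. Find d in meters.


T_Curie - T_surf = 598 - 23 = 575 C
Convert q to W/m^2: 45.0 mW/m^2 = 0.045 W/m^2
d = 575 * 2.1 / 0.045 = 26833.33 m

26833.33


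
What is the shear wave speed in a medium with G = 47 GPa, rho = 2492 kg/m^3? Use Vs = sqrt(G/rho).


Convert G to Pa: G = 47e9 Pa
Compute G/rho = 47e9 / 2492 = 18860353.13
Vs = sqrt(18860353.13) = 4342.85 m/s

4342.85


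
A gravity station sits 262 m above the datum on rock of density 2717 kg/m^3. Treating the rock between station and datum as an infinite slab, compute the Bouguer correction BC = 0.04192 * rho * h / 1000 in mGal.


BC = 0.04192 * rho * h / 1000
= 0.04192 * 2717 * 262 / 1000
= 29.8409 mGal

29.8409


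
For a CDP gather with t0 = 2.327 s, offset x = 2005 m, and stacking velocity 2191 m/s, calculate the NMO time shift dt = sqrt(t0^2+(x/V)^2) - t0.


x/Vnmo = 2005/2191 = 0.915107
(x/Vnmo)^2 = 0.837421
t0^2 = 5.414929
sqrt(5.414929 + 0.837421) = 2.50047
dt = 2.50047 - 2.327 = 0.17347

0.17347


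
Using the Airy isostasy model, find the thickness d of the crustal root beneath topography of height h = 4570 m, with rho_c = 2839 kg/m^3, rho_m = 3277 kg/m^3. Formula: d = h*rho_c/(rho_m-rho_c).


rho_m - rho_c = 3277 - 2839 = 438
d = 4570 * 2839 / 438
= 12974230 / 438
= 29621.53 m

29621.53


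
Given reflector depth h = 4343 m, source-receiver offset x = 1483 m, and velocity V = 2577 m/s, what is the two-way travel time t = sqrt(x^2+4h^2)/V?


x^2 + 4h^2 = 1483^2 + 4*4343^2 = 2199289 + 75446596 = 77645885
sqrt(77645885) = 8811.6902
t = 8811.6902 / 2577 = 3.4194 s

3.4194


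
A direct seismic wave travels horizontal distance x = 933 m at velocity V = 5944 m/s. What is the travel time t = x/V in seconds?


t = x / V
= 933 / 5944
= 0.157 s

0.157


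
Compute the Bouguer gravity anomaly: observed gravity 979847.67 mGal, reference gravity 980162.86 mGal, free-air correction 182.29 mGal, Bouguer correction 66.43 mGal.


BA = g_obs - g_ref + FAC - BC
= 979847.67 - 980162.86 + 182.29 - 66.43
= -199.33 mGal

-199.33


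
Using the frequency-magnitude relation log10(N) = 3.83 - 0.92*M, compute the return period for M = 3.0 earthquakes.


log10(N) = 3.83 - 0.92*3.0 = 1.07
N = 10^1.07 = 11.748976
T = 1/N = 1/11.748976 = 0.0851 years

0.0851


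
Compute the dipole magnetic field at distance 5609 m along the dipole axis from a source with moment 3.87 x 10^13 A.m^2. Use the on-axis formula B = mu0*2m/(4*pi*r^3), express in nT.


m = 3.87 x 10^13 = 38700000000000 A.m^2
2m = 77400000000000 A.m^2
r^3 = 5609^3 = 176464081529
B = (4pi*10^-7) * 77400000000000 / (4*pi * 176464081529) * 1e9
= 97263708.55514 / 2217513048615.91 * 1e9
= 43861.6172 nT

43861.6172


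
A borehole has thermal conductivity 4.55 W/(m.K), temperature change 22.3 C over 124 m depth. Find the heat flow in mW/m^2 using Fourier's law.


q = k * dT / dz * 1000
= 4.55 * 22.3 / 124 * 1000
= 0.818266 * 1000
= 818.2661 mW/m^2

818.2661


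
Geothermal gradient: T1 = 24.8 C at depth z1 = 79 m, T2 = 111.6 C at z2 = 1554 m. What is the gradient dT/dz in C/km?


dT = 111.6 - 24.8 = 86.8 C
dz = 1554 - 79 = 1475 m
gradient = dT/dz * 1000 = 86.8/1475 * 1000 = 58.8475 C/km

58.8475


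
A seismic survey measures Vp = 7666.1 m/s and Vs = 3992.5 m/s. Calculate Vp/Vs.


Vp/Vs = 7666.1 / 3992.5
= 1.9201

1.9201


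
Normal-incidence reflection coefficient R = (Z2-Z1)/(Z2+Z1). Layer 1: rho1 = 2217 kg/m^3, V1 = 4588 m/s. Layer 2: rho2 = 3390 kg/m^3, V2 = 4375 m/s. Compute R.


Z1 = 2217 * 4588 = 10171596
Z2 = 3390 * 4375 = 14831250
R = (14831250 - 10171596) / (14831250 + 10171596) = 4659654 / 25002846 = 0.1864

0.1864


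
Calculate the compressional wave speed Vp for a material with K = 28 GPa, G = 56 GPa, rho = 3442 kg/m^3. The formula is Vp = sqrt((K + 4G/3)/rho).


First compute the effective modulus:
K + 4G/3 = 28e9 + 4*56e9/3 = 102666666666.67 Pa
Then divide by density:
102666666666.67 / 3442 = 29827619.601 Pa/(kg/m^3)
Take the square root:
Vp = sqrt(29827619.601) = 5461.47 m/s

5461.47


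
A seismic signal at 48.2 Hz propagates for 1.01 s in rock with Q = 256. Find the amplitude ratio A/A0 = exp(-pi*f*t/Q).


pi*f*t/Q = pi*48.2*1.01/256 = 0.597418
A/A0 = exp(-0.597418) = 0.55023

0.55023


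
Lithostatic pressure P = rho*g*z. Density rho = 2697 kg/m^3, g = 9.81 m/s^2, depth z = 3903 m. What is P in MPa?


P = rho * g * z / 1e6
= 2697 * 9.81 * 3903 / 1e6
= 103263895.71 / 1e6
= 103.2639 MPa

103.2639


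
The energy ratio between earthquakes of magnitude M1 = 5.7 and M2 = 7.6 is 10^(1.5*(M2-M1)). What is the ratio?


M2 - M1 = 7.6 - 5.7 = 1.9
1.5 * 1.9 = 2.85
ratio = 10^2.85 = 707.95

707.95


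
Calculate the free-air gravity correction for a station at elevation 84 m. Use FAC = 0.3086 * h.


FAC = 0.3086 * h
= 0.3086 * 84
= 25.9224 mGal

25.9224


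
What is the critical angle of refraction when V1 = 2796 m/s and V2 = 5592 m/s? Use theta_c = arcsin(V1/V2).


V1/V2 = 2796/5592 = 0.5
theta_c = arcsin(0.5) = 30.0 degrees

30.0


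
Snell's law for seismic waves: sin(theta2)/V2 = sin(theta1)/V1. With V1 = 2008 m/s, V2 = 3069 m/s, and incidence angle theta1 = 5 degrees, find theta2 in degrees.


sin(theta1) = sin(5 deg) = 0.087156
sin(theta2) = V2/V1 * sin(theta1) = 3069/2008 * 0.087156 = 0.133208
theta2 = arcsin(0.133208) = 7.655 degrees

7.655


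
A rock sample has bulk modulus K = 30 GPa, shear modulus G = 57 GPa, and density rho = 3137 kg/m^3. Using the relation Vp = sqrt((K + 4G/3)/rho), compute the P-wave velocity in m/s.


First compute the effective modulus:
K + 4G/3 = 30e9 + 4*57e9/3 = 106000000000.0 Pa
Then divide by density:
106000000000.0 / 3137 = 33790245.4574 Pa/(kg/m^3)
Take the square root:
Vp = sqrt(33790245.4574) = 5812.94 m/s

5812.94


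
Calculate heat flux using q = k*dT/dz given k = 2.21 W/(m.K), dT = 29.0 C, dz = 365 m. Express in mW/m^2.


q = k * dT / dz * 1000
= 2.21 * 29.0 / 365 * 1000
= 0.175589 * 1000
= 175.589 mW/m^2

175.589


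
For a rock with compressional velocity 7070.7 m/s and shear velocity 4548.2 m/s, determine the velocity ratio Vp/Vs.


Vp/Vs = 7070.7 / 4548.2
= 1.5546

1.5546


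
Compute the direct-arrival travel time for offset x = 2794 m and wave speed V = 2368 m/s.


t = x / V
= 2794 / 2368
= 1.1799 s

1.1799


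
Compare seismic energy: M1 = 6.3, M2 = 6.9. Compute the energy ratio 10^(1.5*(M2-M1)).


M2 - M1 = 6.9 - 6.3 = 0.6
1.5 * 0.6 = 0.9
ratio = 10^0.9 = 7.94

7.94


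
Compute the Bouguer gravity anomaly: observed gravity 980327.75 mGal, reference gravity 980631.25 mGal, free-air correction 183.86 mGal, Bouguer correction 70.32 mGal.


BA = g_obs - g_ref + FAC - BC
= 980327.75 - 980631.25 + 183.86 - 70.32
= -189.96 mGal

-189.96


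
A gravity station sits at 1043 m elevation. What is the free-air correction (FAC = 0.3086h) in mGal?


FAC = 0.3086 * h
= 0.3086 * 1043
= 321.8698 mGal

321.8698


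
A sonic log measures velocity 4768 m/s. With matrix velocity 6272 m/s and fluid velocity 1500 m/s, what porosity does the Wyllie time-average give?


1/V - 1/Vm = 1/4768 - 1/6272 = 5.029e-05
1/Vf - 1/Vm = 1/1500 - 1/6272 = 0.00050723
phi = 5.029e-05 / 0.00050723 = 0.0992

0.0992


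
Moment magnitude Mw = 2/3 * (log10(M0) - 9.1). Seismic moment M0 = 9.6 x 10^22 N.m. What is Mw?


log10(M0) = log10(9.6 x 10^22) = 22.9823
Mw = 2/3 * (22.9823 - 9.1)
= 2/3 * 13.8823
= 9.25

9.25


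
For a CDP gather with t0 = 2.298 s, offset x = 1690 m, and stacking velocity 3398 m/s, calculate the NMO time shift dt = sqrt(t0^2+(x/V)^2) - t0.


x/Vnmo = 1690/3398 = 0.497351
(x/Vnmo)^2 = 0.247358
t0^2 = 5.280804
sqrt(5.280804 + 0.247358) = 2.351204
dt = 2.351204 - 2.298 = 0.053204

0.053204


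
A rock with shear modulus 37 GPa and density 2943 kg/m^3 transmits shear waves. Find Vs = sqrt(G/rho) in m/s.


Convert G to Pa: G = 37e9 Pa
Compute G/rho = 37e9 / 2943 = 12572205.2328
Vs = sqrt(12572205.2328) = 3545.73 m/s

3545.73


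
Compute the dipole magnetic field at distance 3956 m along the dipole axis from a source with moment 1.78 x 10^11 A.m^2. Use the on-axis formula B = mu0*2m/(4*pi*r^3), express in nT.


m = 1.78 x 10^11 = 178000000000 A.m^2
2m = 356000000000 A.m^2
r^3 = 3956^3 = 61911146816
B = (4pi*10^-7) * 356000000000 / (4*pi * 61911146816) * 1e9
= 447362.793871 / 777998416049.86 * 1e9
= 575.0176 nT

575.0176


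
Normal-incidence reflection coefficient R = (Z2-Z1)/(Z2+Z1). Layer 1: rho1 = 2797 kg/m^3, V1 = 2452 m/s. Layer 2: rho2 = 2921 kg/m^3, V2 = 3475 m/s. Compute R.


Z1 = 2797 * 2452 = 6858244
Z2 = 2921 * 3475 = 10150475
R = (10150475 - 6858244) / (10150475 + 6858244) = 3292231 / 17008719 = 0.1936

0.1936


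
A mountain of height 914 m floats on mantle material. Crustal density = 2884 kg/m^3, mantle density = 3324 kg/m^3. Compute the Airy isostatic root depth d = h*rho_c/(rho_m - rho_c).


rho_m - rho_c = 3324 - 2884 = 440
d = 914 * 2884 / 440
= 2635976 / 440
= 5990.85 m

5990.85


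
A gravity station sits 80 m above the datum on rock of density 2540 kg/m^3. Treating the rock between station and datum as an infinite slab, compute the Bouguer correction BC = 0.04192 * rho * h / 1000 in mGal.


BC = 0.04192 * rho * h / 1000
= 0.04192 * 2540 * 80 / 1000
= 8.5181 mGal

8.5181


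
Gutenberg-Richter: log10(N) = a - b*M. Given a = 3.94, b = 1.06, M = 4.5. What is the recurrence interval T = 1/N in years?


log10(N) = 3.94 - 1.06*4.5 = -0.83
N = 10^-0.83 = 0.147911
T = 1/N = 1/0.147911 = 6.7608 years

6.7608


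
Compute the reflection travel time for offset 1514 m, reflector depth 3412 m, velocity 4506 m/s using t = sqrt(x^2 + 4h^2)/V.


x^2 + 4h^2 = 1514^2 + 4*3412^2 = 2292196 + 46566976 = 48859172
sqrt(48859172) = 6989.9336
t = 6989.9336 / 4506 = 1.5513 s

1.5513


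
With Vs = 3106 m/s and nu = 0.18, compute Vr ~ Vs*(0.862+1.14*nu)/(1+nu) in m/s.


Numerator factor = 0.862 + 1.14*0.18 = 1.0672
Denominator = 1 + 0.18 = 1.18
Vr = 3106 * 1.0672 / 1.18 = 2809.09 m/s

2809.09


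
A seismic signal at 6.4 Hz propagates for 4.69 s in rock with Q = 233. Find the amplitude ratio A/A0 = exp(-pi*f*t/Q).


pi*f*t/Q = pi*6.4*4.69/233 = 0.404713
A/A0 = exp(-0.404713) = 0.667169

0.667169


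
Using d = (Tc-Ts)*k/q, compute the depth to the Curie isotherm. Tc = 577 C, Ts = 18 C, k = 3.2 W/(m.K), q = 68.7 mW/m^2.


T_Curie - T_surf = 577 - 18 = 559 C
Convert q to W/m^2: 68.7 mW/m^2 = 0.0687 W/m^2
d = 559 * 3.2 / 0.0687 = 26037.85 m

26037.85


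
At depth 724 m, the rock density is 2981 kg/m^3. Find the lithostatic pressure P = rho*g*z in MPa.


P = rho * g * z / 1e6
= 2981 * 9.81 * 724 / 1e6
= 21172373.64 / 1e6
= 21.1724 MPa

21.1724


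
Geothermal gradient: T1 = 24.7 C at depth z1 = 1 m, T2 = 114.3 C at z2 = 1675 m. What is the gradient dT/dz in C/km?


dT = 114.3 - 24.7 = 89.6 C
dz = 1675 - 1 = 1674 m
gradient = dT/dz * 1000 = 89.6/1674 * 1000 = 53.5245 C/km

53.5245


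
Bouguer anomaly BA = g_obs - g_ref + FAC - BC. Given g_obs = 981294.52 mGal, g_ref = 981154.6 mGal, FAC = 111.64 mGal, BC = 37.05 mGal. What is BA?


BA = g_obs - g_ref + FAC - BC
= 981294.52 - 981154.6 + 111.64 - 37.05
= 214.51 mGal

214.51


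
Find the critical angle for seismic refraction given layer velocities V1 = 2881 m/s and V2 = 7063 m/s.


V1/V2 = 2881/7063 = 0.4079
theta_c = arcsin(0.4079) = 24.073 degrees

24.073


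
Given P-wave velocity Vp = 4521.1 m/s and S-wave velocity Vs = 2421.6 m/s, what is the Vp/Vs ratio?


Vp/Vs = 4521.1 / 2421.6
= 1.867

1.867


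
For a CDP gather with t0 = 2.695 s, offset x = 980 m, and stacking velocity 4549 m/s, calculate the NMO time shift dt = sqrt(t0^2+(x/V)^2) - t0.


x/Vnmo = 980/4549 = 0.215432
(x/Vnmo)^2 = 0.046411
t0^2 = 7.263025
sqrt(7.263025 + 0.046411) = 2.703597
dt = 2.703597 - 2.695 = 0.008597

0.008597


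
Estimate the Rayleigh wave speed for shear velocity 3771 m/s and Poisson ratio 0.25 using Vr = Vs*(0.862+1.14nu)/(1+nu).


Numerator factor = 0.862 + 1.14*0.25 = 1.147
Denominator = 1 + 0.25 = 1.25
Vr = 3771 * 1.147 / 1.25 = 3460.27 m/s

3460.27


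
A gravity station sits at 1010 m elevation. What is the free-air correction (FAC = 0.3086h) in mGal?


FAC = 0.3086 * h
= 0.3086 * 1010
= 311.686 mGal

311.686


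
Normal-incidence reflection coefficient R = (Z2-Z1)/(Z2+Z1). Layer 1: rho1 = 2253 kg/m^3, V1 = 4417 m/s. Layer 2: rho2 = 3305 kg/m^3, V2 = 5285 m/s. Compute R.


Z1 = 2253 * 4417 = 9951501
Z2 = 3305 * 5285 = 17466925
R = (17466925 - 9951501) / (17466925 + 9951501) = 7515424 / 27418426 = 0.2741

0.2741


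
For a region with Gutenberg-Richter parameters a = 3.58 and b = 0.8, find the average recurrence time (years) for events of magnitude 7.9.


log10(N) = 3.58 - 0.8*7.9 = -2.74
N = 10^-2.74 = 0.00182
T = 1/N = 1/0.00182 = 549.5409 years

549.5409


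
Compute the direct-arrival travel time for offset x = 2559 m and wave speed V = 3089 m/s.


t = x / V
= 2559 / 3089
= 0.8284 s

0.8284


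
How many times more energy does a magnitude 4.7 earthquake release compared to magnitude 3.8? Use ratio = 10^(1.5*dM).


M2 - M1 = 4.7 - 3.8 = 0.9
1.5 * 0.9 = 1.35
ratio = 10^1.35 = 22.39

22.39


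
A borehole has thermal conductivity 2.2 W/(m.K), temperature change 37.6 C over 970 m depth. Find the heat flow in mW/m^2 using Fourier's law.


q = k * dT / dz * 1000
= 2.2 * 37.6 / 970 * 1000
= 0.085278 * 1000
= 85.2784 mW/m^2

85.2784
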